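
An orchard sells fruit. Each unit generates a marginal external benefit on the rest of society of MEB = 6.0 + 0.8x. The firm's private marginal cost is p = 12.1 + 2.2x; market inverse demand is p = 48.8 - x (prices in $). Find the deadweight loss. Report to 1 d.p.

DWL = $48.0

Market equilibrium (private): 12.1 + 2.2x = 48.8 - x → x_m = 11.4688.
Social marginal cost = private MC − MEB = 6.1 + 1.4x.
Set SMC = demand: 6.1 + 1.4x = 48.8 - x → x* = 17.7917.
Between x* and x_m the wedge demand − SMC runs linearly from 0 to MEB(x_m), so the loss is a triangle.
DWL = ½ × 6.3229 × 15.1750 = 47.9750.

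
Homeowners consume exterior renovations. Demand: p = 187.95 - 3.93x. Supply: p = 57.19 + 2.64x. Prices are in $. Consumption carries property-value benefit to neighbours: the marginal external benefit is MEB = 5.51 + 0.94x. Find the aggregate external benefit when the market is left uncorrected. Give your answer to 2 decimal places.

$295.84

Market equilibrium (private): 57.19 + 2.64x = 187.95 - 3.93x → x_m = 19.9026.
Total external benefit = ∫₀^{x_m} (5.51 + 0.94x) dx = 5.51×19.9026 + ½×0.94×19.9026² = 295.8367.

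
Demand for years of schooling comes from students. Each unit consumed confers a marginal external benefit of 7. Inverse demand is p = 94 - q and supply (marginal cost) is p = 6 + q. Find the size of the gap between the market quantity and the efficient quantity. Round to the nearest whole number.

Market equilibrium (private): 6 + q = 94 - q → q_m = 44.0000.
Social marginal benefit = demand + MEB = 101 - q.
Set SMB = MC: 101 - q = 6 + q → q* = 47.5000.
Gap = |44.0000 − 47.5000| = 3.5000.

4 units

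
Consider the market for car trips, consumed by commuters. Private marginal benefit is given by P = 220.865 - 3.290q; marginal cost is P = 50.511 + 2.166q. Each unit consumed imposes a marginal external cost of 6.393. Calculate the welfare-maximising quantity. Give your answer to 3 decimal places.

q* = 30.052

Social marginal benefit = demand − MEC = 214.472 - 3.290q.
Set SMB = MC: 214.472 - 3.290q = 50.511 + 2.166q → q* = 30.0515.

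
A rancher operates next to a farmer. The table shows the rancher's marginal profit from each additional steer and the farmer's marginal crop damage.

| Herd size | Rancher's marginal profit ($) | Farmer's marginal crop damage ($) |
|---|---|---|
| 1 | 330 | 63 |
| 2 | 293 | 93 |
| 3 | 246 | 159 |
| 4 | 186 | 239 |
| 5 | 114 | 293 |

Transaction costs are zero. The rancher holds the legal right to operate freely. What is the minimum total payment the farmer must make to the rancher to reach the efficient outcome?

Left alone the rancher would choose level 5 (marginal profit stays positive).
Efficient level: k* = 3 (marginal profit ≥ marginal crop damage through 3).
The farmer must at least cover the rancher's forgone profit from cutting 5→3: 186 + 114 = 300.

$300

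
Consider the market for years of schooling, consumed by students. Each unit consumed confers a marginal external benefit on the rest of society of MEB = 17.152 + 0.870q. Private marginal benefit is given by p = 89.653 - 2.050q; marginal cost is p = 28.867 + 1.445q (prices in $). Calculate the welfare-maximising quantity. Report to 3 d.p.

q* = 29.691

Social marginal benefit = demand + MEB = 106.805 - 1.180q.
Set SMB = MC: 106.805 - 1.180q = 28.867 + 1.445q → q* = 29.6907.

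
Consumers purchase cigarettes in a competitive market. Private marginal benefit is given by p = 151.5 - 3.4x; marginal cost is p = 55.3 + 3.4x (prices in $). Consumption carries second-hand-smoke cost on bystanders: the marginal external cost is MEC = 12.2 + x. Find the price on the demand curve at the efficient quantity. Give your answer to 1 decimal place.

Social marginal benefit = demand − MEC = 139.3 - 4.4x.
Set SMB = MC: 139.3 - 4.4x = 55.3 + 3.4x → x* = 10.7692.
Consumer price on the demand curve at x*: 151.5 − 3.4×10.7692 = 114.8847.

P = $114.9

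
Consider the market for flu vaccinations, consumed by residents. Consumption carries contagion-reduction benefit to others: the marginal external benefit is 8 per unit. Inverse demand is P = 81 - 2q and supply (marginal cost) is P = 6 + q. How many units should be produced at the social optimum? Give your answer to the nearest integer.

Social marginal benefit = demand + MEB = 89 - 2q.
Set SMB = MC: 89 - 2q = 6 + q → q* = 27.6667.

q* = 28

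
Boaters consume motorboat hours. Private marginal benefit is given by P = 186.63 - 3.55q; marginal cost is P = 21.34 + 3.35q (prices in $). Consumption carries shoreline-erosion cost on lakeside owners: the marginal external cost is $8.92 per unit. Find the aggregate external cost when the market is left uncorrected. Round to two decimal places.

$213.68

Market equilibrium (private): 21.34 + 3.35q = 186.63 - 3.55q → q_m = 23.9551.
Total external cost = MEC × q_m = 8.92 × 23.9551 = 213.6795.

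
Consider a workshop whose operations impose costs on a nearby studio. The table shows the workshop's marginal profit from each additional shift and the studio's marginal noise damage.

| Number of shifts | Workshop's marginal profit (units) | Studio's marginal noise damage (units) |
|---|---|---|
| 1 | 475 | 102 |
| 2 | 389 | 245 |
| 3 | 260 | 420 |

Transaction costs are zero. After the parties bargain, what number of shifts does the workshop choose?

Bargaining reaches the level where marginal profit last exceeds marginal noise damage.
That holds through level 2 (389 ≥ 245) but not at 3 (260 < 420).

2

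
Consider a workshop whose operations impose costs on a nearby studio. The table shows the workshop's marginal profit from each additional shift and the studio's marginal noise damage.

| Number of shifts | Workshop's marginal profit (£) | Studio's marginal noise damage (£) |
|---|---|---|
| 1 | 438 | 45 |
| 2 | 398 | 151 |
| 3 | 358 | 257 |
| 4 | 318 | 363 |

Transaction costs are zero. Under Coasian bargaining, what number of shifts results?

3

Bargaining reaches the level where marginal profit last exceeds marginal noise damage.
That holds through level 3 (358 ≥ 257) but not at 4 (318 < 363).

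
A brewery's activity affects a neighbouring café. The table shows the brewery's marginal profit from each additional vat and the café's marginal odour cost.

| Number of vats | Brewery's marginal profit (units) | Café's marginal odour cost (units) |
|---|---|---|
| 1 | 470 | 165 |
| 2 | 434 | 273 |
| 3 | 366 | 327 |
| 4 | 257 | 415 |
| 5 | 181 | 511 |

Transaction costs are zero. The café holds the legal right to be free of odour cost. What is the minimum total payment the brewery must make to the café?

Efficient level: marginal profit ≥ marginal odour cost through level 3, so k* = 3.
With the café holding the right, the brewery must at least compensate total damage at k*: 165 + 273 + 327 = 765.

765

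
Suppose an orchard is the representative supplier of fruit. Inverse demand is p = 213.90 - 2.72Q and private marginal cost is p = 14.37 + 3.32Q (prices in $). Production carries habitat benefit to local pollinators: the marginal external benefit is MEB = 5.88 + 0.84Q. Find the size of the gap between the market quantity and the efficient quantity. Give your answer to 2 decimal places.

6.47 units

Market equilibrium (private): 14.37 + 3.32Q = 213.90 - 2.72Q → Q_m = 33.0348.
Social marginal cost = private MC − MEB = 8.49 + 2.48Q.
Set SMC = demand: 8.49 + 2.48Q = 213.90 - 2.72Q → Q* = 39.5019.
Gap = |33.0348 − 39.5019| = 6.4671.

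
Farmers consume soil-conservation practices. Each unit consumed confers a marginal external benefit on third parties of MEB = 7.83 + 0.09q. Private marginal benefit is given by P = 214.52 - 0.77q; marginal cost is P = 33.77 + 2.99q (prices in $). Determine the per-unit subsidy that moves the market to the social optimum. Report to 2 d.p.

Social marginal benefit = demand + MEB = 222.35 - 0.68q.
Set SMB = MC: 222.35 - 0.68q = 33.77 + 2.99q → q* = 51.3842.
The Pigouvian subsidy equals MEB at q*: 7.83 + 0.09×51.3842 = 12.4546.

subsidy = $12.45 per unit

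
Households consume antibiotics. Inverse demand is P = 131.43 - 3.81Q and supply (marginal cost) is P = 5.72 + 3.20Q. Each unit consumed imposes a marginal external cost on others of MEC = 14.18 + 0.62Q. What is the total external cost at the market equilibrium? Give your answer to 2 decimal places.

Market equilibrium (private): 5.72 + 3.20Q = 131.43 - 3.81Q → Q_m = 17.9330.
Total external cost = ∫₀^{Q_m} (14.18 + 0.62Q) dQ = 14.18×17.9330 + ½×0.62×17.9330² = 353.9836.

353.98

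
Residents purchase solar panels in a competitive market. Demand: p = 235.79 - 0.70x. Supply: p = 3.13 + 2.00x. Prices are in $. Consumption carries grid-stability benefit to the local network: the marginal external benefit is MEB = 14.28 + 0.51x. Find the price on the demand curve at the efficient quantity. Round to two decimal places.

Social marginal benefit = demand + MEB = 250.07 - 0.19x.
Set SMB = MC: 250.07 - 0.19x = 3.13 + 2.00x → x* = 112.7580.
Consumer price on the demand curve at x*: 235.79 − 0.70×112.7580 = 156.8594.

P = $156.86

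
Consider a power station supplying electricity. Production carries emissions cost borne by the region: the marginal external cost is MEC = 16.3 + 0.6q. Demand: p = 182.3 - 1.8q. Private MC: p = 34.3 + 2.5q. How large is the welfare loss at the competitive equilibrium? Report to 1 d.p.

DWL = 139.3

Market equilibrium (private): 34.3 + 2.5q = 182.3 - 1.8q → q_m = 34.4186.
Social marginal cost = private MC + MEC = 50.6 + 3.1q.
Set SMC = demand: 50.6 + 3.1q = 182.3 - 1.8q → q* = 26.8776.
Height of the DWL triangle at q_m is SMC(q_m) − demand(q_m) = MEC(q_m) = 36.9512.
DWL = ½ × 7.5410 × 36.9512 = 139.3245.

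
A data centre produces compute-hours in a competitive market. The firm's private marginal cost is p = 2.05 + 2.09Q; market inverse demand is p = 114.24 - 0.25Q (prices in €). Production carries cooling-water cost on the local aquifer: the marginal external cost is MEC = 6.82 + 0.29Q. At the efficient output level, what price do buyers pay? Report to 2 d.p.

P = €104.22

Social marginal cost = private MC + MEC = 8.87 + 2.38Q.
Set SMC = demand: 8.87 + 2.38Q = 114.24 - 0.25Q → Q* = 40.0646.
Consumer price on the demand curve at Q*: 114.24 − 0.25×40.0646 = 104.2239.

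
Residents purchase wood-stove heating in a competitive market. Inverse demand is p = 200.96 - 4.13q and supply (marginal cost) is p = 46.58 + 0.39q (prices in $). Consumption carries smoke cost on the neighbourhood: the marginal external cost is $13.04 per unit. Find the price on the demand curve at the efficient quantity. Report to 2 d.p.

P = $71.82

Social marginal benefit = demand − MEC = 187.92 - 4.13q.
Set SMB = MC: 187.92 - 4.13q = 46.58 + 0.39q → q* = 31.2699.
Consumer price on the demand curve at q*: 200.96 − 4.13×31.2699 = 71.8153.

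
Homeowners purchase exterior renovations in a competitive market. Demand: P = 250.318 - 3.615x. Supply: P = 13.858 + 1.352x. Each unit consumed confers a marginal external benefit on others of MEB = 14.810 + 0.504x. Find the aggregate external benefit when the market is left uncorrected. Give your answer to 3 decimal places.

Market equilibrium (private): 13.858 + 1.352x = 250.318 - 3.615x → x_m = 47.6062.
Total external benefit = ∫₀^{x_m} (14.810 + 0.504x) dx = 14.810×47.6062 + ½×0.504×47.6062² = 1276.1681.

1276.168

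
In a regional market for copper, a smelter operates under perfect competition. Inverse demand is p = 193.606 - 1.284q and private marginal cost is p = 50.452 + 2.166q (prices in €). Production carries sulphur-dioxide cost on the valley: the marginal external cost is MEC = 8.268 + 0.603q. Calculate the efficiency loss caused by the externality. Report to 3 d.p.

Market equilibrium (private): 50.452 + 2.166q = 193.606 - 1.284q → q_m = 41.4939.
Social marginal cost = private MC + MEC = 58.720 + 2.769q.
Set SMC = demand: 58.720 + 2.769q = 193.606 - 1.284q → q* = 33.2805.
Between q* and q_m the wedge SMC − demand runs linearly from 0 to MEC(q_m), so the loss is a triangle.
DWL = ½ × 8.2134 × 33.2888 = 136.7071.

DWL = €136.707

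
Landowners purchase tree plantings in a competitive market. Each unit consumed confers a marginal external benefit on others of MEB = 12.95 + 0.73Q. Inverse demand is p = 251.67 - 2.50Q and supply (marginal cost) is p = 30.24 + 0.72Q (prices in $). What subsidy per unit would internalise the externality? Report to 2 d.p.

subsidy = $81.66 per unit

Social marginal benefit = demand + MEB = 264.62 - 1.77Q.
Set SMB = MC: 264.62 - 1.77Q = 30.24 + 0.72Q → Q* = 94.1285.
The Pigouvian subsidy equals MEB at Q*: 12.95 + 0.73×94.1285 = 81.6638.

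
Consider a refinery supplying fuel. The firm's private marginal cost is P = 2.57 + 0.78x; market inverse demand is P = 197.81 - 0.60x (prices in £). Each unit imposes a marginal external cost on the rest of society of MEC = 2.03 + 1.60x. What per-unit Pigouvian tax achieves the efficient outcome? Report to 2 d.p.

tax = £105.77 per unit

Social marginal cost = private MC + MEC = 4.60 + 2.38x.
Set SMC = demand: 4.60 + 2.38x = 197.81 - 0.60x → x* = 64.8356.
The Pigouvian tax equals MEC at x*: 2.03 + 1.60×64.8356 = 105.7670.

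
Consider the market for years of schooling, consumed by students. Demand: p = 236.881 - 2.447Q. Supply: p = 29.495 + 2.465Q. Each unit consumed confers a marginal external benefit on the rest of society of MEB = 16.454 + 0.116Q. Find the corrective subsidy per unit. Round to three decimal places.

subsidy = 21.868 per unit

Social marginal benefit = demand + MEB = 253.335 - 2.331Q.
Set SMB = MC: 253.335 - 2.331Q = 29.495 + 2.465Q → Q* = 46.6722.
The Pigouvian subsidy equals MEB at Q*: 16.454 + 0.116×46.6722 = 21.8680.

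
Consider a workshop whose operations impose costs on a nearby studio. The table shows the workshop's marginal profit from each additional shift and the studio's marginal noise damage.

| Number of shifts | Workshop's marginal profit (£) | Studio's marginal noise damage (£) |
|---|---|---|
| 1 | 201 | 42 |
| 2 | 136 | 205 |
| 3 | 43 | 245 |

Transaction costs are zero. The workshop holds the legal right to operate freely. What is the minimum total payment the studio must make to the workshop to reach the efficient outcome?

Left alone the workshop would choose level 3 (marginal profit stays positive).
Efficient level: k* = 1 (marginal profit ≥ marginal noise damage through 1).
The studio must at least cover the workshop's forgone profit from cutting 3→1: 136 + 43 = 179.

£179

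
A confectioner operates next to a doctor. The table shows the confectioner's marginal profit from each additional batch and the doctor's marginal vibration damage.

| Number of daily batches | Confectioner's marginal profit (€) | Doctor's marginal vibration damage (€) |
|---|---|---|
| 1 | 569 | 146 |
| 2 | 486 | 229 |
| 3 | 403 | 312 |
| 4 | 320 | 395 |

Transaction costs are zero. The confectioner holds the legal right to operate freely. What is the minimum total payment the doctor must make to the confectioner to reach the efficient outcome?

Left alone the confectioner would choose level 4 (marginal profit stays positive).
Efficient level: k* = 3 (marginal profit ≥ marginal vibration damage through 3).
The doctor must at least cover the confectioner's forgone profit from cutting 4→3: 320 = 320.

€320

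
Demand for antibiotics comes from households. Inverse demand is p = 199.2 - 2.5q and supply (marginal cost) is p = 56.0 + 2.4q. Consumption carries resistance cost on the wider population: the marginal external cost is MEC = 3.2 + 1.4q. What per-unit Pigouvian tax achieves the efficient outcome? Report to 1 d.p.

Social marginal benefit = demand − MEC = 196.0 - 3.9q.
Set SMB = MC: 196.0 - 3.9q = 56.0 + 2.4q → q* = 22.2222.
The Pigouvian tax equals MEC at q*: 3.2 + 1.4×22.2222 = 34.3111.

tax = 34.3 per unit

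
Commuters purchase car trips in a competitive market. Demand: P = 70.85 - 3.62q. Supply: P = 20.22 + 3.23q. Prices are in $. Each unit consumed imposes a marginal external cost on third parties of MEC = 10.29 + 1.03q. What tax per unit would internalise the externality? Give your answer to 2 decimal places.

tax = $15.56 per unit

Social marginal benefit = demand − MEC = 60.56 - 4.65q.
Set SMB = MC: 60.56 - 4.65q = 20.22 + 3.23q → q* = 5.1193.
The Pigouvian tax equals MEC at q*: 10.29 + 1.03×5.1193 = 15.5629.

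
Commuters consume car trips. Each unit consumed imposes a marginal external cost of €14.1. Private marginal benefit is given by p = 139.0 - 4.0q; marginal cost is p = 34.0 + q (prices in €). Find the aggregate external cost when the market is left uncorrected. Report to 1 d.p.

€296.1

Market equilibrium (private): 34.0 + q = 139.0 - 4.0q → q_m = 21.0000.
Total external cost = MEC × q_m = 14.1 × 21.0000 = 296.1000.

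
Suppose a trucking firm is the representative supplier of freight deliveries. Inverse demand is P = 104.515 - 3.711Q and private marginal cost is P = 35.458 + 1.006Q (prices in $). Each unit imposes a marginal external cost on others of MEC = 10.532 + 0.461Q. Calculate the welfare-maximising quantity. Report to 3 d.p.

Social marginal cost = private MC + MEC = 45.990 + 1.467Q.
Set SMC = demand: 45.990 + 1.467Q = 104.515 - 3.711Q → Q* = 11.3026.

Q* = 11.303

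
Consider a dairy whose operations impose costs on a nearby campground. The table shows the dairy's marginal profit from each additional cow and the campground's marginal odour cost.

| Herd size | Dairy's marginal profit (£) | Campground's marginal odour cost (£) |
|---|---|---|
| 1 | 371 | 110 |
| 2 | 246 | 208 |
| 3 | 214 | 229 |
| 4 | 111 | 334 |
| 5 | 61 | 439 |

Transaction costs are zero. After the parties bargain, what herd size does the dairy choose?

Bargaining reaches the level where marginal profit last exceeds marginal odour cost.
That holds through level 2 (246 ≥ 208) but not at 3 (214 < 229).

2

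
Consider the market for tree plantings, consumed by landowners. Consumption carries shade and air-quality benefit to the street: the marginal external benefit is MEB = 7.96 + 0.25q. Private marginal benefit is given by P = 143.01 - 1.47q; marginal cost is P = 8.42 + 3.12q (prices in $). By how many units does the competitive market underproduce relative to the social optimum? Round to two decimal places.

3.52 units

Market equilibrium (private): 8.42 + 3.12q = 143.01 - 1.47q → q_m = 29.3224.
Social marginal benefit = demand + MEB = 150.97 - 1.22q.
Set SMB = MC: 150.97 - 1.22q = 8.42 + 3.12q → q* = 32.8456.
Gap = |29.3224 − 32.8456| = 3.5232.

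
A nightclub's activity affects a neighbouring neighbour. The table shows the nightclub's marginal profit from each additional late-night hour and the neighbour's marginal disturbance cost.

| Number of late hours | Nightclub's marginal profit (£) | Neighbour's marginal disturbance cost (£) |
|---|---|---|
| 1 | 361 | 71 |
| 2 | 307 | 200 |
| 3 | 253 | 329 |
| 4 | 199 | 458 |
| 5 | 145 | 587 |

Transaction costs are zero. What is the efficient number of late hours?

Bargaining reaches the level where marginal profit last exceeds marginal disturbance cost.
That holds through level 2 (307 ≥ 200) but not at 3 (253 < 329).

2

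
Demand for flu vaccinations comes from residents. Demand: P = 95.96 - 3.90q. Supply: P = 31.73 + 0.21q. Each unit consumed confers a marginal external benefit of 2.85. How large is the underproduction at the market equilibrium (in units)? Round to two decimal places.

Market equilibrium (private): 31.73 + 0.21q = 95.96 - 3.90q → q_m = 15.6277.
Social marginal benefit = demand + MEB = 98.81 - 3.90q.
Set SMB = MC: 98.81 - 3.90q = 31.73 + 0.21q → q* = 16.3212.
Gap = |15.6277 − 16.3212| = 0.6935.

0.69 units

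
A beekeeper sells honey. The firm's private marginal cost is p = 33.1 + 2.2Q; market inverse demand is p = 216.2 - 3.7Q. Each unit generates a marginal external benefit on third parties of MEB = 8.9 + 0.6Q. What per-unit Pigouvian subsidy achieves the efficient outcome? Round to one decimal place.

Social marginal cost = private MC − MEB = 24.2 + 1.6Q.
Set SMC = demand: 24.2 + 1.6Q = 216.2 - 3.7Q → Q* = 36.2264.
The Pigouvian subsidy equals MEB at Q*: 8.9 + 0.6×36.2264 = 30.6358.

subsidy = 30.6 per unit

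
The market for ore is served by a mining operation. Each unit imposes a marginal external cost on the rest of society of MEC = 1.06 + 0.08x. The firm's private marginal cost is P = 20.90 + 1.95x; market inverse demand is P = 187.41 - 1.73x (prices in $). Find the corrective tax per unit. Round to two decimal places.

tax = $4.58 per unit

Social marginal cost = private MC + MEC = 21.96 + 2.03x.
Set SMC = demand: 21.96 + 2.03x = 187.41 - 1.73x → x* = 44.0027.
The Pigouvian tax equals MEC at x*: 1.06 + 0.08×44.0027 = 4.5802.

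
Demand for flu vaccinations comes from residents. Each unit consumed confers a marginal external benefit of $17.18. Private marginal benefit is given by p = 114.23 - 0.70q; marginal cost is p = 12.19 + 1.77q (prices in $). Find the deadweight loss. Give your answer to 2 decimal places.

Market equilibrium (private): 12.19 + 1.77q = 114.23 - 0.70q → q_m = 41.3117.
Social marginal benefit = demand + MEB = 131.41 - 0.70q.
Set SMB = MC: 131.41 - 0.70q = 12.19 + 1.77q → q* = 48.2672.
Between q* and q_m the wedge SMB − MC runs linearly from 0 to MEB(q_m), so the loss is a triangle.
DWL = ½ × 6.9555 × 17.1800 = 59.7477.

DWL = $59.75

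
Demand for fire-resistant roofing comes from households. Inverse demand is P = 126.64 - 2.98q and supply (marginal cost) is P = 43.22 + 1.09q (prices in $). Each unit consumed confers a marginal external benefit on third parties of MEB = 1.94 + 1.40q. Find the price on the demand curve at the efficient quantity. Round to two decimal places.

Social marginal benefit = demand + MEB = 128.58 - 1.58q.
Set SMB = MC: 128.58 - 1.58q = 43.22 + 1.09q → q* = 31.9700.
Consumer price on the demand curve at q*: 126.64 − 2.98×31.9700 = 31.3694.

P = $31.37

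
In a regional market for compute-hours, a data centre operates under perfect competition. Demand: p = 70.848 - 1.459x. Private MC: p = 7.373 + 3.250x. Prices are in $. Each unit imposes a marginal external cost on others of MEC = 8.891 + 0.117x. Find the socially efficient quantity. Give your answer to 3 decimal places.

Social marginal cost = private MC + MEC = 16.264 + 3.367x.
Set SMC = demand: 16.264 + 3.367x = 70.848 - 1.459x → x* = 11.3104.

x* = 11.310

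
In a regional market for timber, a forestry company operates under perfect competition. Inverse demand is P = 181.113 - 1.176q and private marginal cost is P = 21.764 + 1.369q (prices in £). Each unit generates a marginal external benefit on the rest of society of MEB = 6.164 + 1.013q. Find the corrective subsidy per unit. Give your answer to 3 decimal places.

Social marginal cost = private MC − MEB = 15.600 + 0.356q.
Set SMC = demand: 15.600 + 0.356q = 181.113 - 1.176q → q* = 108.0372.
The Pigouvian subsidy equals MEB at q*: 6.164 + 1.013×108.0372 = 115.6057.

subsidy = £115.606 per unit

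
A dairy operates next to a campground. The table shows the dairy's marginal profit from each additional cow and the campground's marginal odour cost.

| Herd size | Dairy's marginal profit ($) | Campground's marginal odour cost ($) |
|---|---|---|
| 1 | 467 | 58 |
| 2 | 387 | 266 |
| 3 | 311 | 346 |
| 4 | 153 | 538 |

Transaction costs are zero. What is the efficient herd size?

2

Bargaining reaches the level where marginal profit last exceeds marginal odour cost.
That holds through level 2 (387 ≥ 266) but not at 3 (311 < 346).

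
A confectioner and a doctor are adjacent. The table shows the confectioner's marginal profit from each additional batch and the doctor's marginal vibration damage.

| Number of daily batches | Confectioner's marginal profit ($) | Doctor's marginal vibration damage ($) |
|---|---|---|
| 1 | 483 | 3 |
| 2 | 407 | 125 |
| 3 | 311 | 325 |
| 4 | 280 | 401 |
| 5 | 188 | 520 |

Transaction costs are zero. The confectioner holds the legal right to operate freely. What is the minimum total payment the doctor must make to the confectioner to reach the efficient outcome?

$779

Left alone the confectioner would choose level 5 (marginal profit stays positive).
Efficient level: k* = 2 (marginal profit ≥ marginal vibration damage through 2).
The doctor must at least cover the confectioner's forgone profit from cutting 5→2: 311 + 280 + 188 = 779.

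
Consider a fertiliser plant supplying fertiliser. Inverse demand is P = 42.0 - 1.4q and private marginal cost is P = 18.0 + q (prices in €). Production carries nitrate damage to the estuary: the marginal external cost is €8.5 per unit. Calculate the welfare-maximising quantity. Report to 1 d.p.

Social marginal cost = private MC + MEC = 26.5 + q.
Set SMC = demand: 26.5 + q = 42.0 - 1.4q → q* = 6.4583.

q* = 6.5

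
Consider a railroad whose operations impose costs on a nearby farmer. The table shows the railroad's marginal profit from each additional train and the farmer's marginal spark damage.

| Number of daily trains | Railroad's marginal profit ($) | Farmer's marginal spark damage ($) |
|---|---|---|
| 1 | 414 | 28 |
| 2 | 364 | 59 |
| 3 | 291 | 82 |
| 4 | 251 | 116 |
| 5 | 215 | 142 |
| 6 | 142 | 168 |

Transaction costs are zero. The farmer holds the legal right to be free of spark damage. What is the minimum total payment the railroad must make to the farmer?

Efficient level: marginal profit ≥ marginal spark damage through level 5, so k* = 5.
With the farmer holding the right, the railroad must at least compensate total damage at k*: 28 + 59 + 82 + 116 + 142 = 427.

$427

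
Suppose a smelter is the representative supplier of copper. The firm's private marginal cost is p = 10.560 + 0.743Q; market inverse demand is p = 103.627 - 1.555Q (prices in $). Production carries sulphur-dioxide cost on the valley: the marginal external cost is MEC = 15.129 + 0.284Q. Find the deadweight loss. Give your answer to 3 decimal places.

Market equilibrium (private): 10.560 + 0.743Q = 103.627 - 1.555Q → Q_m = 40.4991.
Social marginal cost = private MC + MEC = 25.689 + 1.027Q.
Set SMC = demand: 25.689 + 1.027Q = 103.627 - 1.555Q → Q* = 30.1851.
The welfare-loss triangle has base |Q_m − Q*| and height MEC(Q_m) (the vertical gap between SMC and demand is zero at Q* and MEC at Q_m).
DWL = ½ × 10.3140 × 26.6308 = 137.3350.

DWL = $137.335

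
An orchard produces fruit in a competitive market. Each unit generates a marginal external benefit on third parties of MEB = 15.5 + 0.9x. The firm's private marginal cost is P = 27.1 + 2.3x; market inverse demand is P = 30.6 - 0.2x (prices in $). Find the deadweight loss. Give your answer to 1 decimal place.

Market equilibrium (private): 27.1 + 2.3x = 30.6 - 0.2x → x_m = 1.4000.
Social marginal cost = private MC − MEB = 11.6 + 1.4x.
Set SMC = demand: 11.6 + 1.4x = 30.6 - 0.2x → x* = 11.8750.
Height of the DWL triangle at x_m is demand(x_m) − SMC(x_m) = MEB(x_m) = 16.7600.
DWL = ½ × 10.4750 × 16.7600 = 87.7805.

DWL = $87.8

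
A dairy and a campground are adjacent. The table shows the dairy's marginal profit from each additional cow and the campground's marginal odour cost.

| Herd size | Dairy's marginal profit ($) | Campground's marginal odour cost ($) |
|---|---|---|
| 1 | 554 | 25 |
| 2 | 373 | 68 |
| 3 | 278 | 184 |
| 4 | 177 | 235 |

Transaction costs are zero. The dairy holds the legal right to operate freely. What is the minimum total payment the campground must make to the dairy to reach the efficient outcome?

$177

Left alone the dairy would choose level 4 (marginal profit stays positive).
Efficient level: k* = 3 (marginal profit ≥ marginal odour cost through 3).
The campground must at least cover the dairy's forgone profit from cutting 4→3: 177 = 177.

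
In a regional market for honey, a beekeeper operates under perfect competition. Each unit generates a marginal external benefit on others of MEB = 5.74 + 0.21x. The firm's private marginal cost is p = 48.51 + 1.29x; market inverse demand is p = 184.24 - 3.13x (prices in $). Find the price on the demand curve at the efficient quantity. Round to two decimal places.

Social marginal cost = private MC − MEB = 42.77 + 1.08x.
Set SMC = demand: 42.77 + 1.08x = 184.24 - 3.13x → x* = 33.6033.
Consumer price on the demand curve at x*: 184.24 − 3.13×33.6033 = 79.0617.

P = $79.06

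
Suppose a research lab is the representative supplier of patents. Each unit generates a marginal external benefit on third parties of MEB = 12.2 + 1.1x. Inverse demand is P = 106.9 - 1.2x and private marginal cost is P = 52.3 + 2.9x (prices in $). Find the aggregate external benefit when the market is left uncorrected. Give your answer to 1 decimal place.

$260.0

Market equilibrium (private): 52.3 + 2.9x = 106.9 - 1.2x → x_m = 13.3171.
Total external benefit = ∫₀^{x_m} (12.2 + 1.1x) dx = 12.2×13.3171 + ½×1.1×13.3171² = 260.0085.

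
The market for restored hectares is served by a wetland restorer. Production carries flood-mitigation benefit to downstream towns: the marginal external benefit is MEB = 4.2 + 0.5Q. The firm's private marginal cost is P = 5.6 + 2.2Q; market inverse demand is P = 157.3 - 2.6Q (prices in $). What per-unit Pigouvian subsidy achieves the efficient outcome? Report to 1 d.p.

Social marginal cost = private MC − MEB = 1.4 + 1.7Q.
Set SMC = demand: 1.4 + 1.7Q = 157.3 - 2.6Q → Q* = 36.2558.
The Pigouvian subsidy equals MEB at Q*: 4.2 + 0.5×36.2558 = 22.3279.

subsidy = $22.3 per unit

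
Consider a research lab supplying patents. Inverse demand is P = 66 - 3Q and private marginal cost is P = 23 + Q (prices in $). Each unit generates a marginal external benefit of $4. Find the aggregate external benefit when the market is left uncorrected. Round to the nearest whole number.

Market equilibrium (private): 23 + Q = 66 - 3Q → Q_m = 10.7500.
Total external benefit = MEB × Q_m = 4 × 10.7500 = 43.0000.

$43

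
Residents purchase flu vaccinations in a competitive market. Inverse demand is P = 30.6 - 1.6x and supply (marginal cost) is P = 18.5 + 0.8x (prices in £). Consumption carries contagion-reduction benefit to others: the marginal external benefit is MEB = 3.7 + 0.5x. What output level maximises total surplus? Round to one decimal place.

x* = 8.3

Social marginal benefit = demand + MEB = 34.3 - 1.1x.
Set SMB = MC: 34.3 - 1.1x = 18.5 + 0.8x → x* = 8.3158.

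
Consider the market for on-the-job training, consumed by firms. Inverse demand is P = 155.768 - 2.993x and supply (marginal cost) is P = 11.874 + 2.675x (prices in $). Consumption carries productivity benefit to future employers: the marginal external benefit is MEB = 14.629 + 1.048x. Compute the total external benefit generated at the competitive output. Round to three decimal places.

Market equilibrium (private): 11.874 + 2.675x = 155.768 - 2.993x → x_m = 25.3871.
Total external benefit = ∫₀^{x_m} (14.629 + 1.048x) dx = 14.629×25.3871 + ½×1.048×25.3871² = 709.1084.

$709.108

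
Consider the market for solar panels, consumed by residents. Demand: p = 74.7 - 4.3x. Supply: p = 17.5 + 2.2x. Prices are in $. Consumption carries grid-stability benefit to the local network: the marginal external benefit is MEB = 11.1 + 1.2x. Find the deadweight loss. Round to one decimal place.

DWL = $44.3

Market equilibrium (private): 17.5 + 2.2x = 74.7 - 4.3x → x_m = 8.8000.
Social marginal benefit = demand + MEB = 85.8 - 3.1x.
Set SMB = MC: 85.8 - 3.1x = 17.5 + 2.2x → x* = 12.8868.
Height of the DWL triangle at x_m is SMB(x_m) − MC(x_m) = MEB(x_m) = 21.6600.
DWL = ½ × 4.0868 × 21.6600 = 44.2600.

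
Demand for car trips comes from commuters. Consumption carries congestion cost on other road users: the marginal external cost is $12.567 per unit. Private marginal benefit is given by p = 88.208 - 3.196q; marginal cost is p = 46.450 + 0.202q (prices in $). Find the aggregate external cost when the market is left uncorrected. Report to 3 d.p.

$154.436

Market equilibrium (private): 46.450 + 0.202q = 88.208 - 3.196q → q_m = 12.2890.
Total external cost = MEC × q_m = 12.567 × 12.2890 = 154.4359.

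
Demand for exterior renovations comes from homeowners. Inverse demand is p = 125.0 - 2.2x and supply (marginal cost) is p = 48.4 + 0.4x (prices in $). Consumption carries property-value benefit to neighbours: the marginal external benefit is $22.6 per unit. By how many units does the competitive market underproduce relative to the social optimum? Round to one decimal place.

Market equilibrium (private): 48.4 + 0.4x = 125.0 - 2.2x → x_m = 29.4615.
Social marginal benefit = demand + MEB = 147.6 - 2.2x.
Set SMB = MC: 147.6 - 2.2x = 48.4 + 0.4x → x* = 38.1538.
Gap = |29.4615 − 38.1538| = 8.6923.

8.7 units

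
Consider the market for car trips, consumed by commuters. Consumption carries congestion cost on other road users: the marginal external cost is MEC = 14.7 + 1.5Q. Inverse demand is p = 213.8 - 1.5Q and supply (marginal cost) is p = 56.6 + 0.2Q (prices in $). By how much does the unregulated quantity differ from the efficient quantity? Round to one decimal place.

Market equilibrium (private): 56.6 + 0.2Q = 213.8 - 1.5Q → Q_m = 92.4706.
Social marginal benefit = demand − MEC = 199.1 - 3.0Q.
Set SMB = MC: 199.1 - 3.0Q = 56.6 + 0.2Q → Q* = 44.5313.
Gap = |92.4706 − 44.5313| = 47.9393.

47.9 units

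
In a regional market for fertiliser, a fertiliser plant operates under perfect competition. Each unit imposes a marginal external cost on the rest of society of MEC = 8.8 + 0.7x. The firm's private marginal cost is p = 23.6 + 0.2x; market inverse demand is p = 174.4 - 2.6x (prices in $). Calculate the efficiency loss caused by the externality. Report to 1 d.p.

Market equilibrium (private): 23.6 + 0.2x = 174.4 - 2.6x → x_m = 53.8571.
Social marginal cost = private MC + MEC = 32.4 + 0.9x.
Set SMC = demand: 32.4 + 0.9x = 174.4 - 2.6x → x* = 40.5714.
Between x* and x_m the wedge SMC − demand runs linearly from 0 to MEC(x_m), so the loss is a triangle.
DWL = ½ × 13.2857 × 46.5000 = 308.8925.

DWL = $308.9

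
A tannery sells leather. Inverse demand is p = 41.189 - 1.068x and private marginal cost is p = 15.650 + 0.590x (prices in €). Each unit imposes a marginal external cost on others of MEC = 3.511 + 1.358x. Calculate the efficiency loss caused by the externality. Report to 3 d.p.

Market equilibrium (private): 15.650 + 0.590x = 41.189 - 1.068x → x_m = 15.4035.
Social marginal cost = private MC + MEC = 19.161 + 1.948x.
Set SMC = demand: 19.161 + 1.948x = 41.189 - 1.068x → x* = 7.3037.
Between x* and x_m the wedge SMC − demand runs linearly from 0 to MEC(x_m), so the loss is a triangle.
DWL = ½ × 8.0998 × 24.4290 = 98.9350.

DWL = €98.935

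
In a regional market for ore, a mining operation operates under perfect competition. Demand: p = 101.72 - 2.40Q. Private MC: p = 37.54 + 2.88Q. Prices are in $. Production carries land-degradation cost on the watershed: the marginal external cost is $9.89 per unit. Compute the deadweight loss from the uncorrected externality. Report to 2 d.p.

Market equilibrium (private): 37.54 + 2.88Q = 101.72 - 2.40Q → Q_m = 12.1553.
Social marginal cost = private MC + MEC = 47.43 + 2.88Q.
Set SMC = demand: 47.43 + 2.88Q = 101.72 - 2.40Q → Q* = 10.2822.
Height of the DWL triangle at Q_m is SMC(Q_m) − demand(Q_m) = MEC(Q_m) = 9.8900.
DWL = ½ × 1.8731 × 9.8900 = 9.2625.

DWL = $9.26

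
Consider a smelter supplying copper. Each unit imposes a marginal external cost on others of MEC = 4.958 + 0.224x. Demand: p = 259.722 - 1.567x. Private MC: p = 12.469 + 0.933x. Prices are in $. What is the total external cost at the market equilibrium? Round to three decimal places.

$1585.874

Market equilibrium (private): 12.469 + 0.933x = 259.722 - 1.567x → x_m = 98.9012.
Total external cost = ∫₀^{x_m} (4.958 + 0.224x) dx = 4.958×98.9012 + ½×0.224×98.9012² = 1585.8743.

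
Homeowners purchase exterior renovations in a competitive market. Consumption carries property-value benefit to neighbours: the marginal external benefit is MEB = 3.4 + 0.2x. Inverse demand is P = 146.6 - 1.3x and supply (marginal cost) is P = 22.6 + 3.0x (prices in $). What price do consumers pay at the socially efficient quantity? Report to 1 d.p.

P = $106.2

Social marginal benefit = demand + MEB = 150.0 - 1.1x.
Set SMB = MC: 150.0 - 1.1x = 22.6 + 3.0x → x* = 31.0732.
Consumer price on the demand curve at x*: 146.6 − 1.3×31.0732 = 106.2048.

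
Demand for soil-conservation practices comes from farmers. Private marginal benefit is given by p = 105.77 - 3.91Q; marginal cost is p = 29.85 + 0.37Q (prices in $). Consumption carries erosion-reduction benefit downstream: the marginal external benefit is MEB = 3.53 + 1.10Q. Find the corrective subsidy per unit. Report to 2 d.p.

subsidy = $31.01 per unit

Social marginal benefit = demand + MEB = 109.30 - 2.81Q.
Set SMB = MC: 109.30 - 2.81Q = 29.85 + 0.37Q → Q* = 24.9843.
The Pigouvian subsidy equals MEB at Q*: 3.53 + 1.10×24.9843 = 31.0127.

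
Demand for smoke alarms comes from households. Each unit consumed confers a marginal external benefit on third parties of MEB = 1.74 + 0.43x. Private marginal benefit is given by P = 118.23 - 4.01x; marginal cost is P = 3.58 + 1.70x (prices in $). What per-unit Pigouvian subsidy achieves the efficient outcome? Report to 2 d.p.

Social marginal benefit = demand + MEB = 119.97 - 3.58x.
Set SMB = MC: 119.97 - 3.58x = 3.58 + 1.70x → x* = 22.0436.
The Pigouvian subsidy equals MEB at x*: 1.74 + 0.43×22.0436 = 11.2187.

subsidy = $11.22 per unit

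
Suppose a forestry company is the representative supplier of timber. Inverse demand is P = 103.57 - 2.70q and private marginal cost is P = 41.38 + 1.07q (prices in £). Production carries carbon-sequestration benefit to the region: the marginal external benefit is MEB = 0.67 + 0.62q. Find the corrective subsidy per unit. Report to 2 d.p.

Social marginal cost = private MC − MEB = 40.71 + 0.45q.
Set SMC = demand: 40.71 + 0.45q = 103.57 - 2.70q → q* = 19.9556.
The Pigouvian subsidy equals MEB at q*: 0.67 + 0.62×19.9556 = 13.0425.

subsidy = £13.04 per unit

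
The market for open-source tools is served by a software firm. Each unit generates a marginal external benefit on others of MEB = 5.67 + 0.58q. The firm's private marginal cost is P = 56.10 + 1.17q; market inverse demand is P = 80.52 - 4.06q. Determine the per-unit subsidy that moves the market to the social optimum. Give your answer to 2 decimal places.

subsidy = 9.42 per unit

Social marginal cost = private MC − MEB = 50.43 + 0.59q.
Set SMC = demand: 50.43 + 0.59q = 80.52 - 4.06q → q* = 6.4710.
The Pigouvian subsidy equals MEB at q*: 5.67 + 0.58×6.4710 = 9.4232.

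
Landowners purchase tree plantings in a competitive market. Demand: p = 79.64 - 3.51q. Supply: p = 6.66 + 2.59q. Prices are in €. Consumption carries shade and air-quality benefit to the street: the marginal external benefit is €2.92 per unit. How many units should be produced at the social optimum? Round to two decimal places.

q* = 12.44

Social marginal benefit = demand + MEB = 82.56 - 3.51q.
Set SMB = MC: 82.56 - 3.51q = 6.66 + 2.59q → q* = 12.4426.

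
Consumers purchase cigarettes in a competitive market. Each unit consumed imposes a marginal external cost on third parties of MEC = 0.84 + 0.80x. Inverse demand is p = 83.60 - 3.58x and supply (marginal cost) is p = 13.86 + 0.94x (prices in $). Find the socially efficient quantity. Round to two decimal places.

x* = 12.95

Social marginal benefit = demand − MEC = 82.76 - 4.38x.
Set SMB = MC: 82.76 - 4.38x = 13.86 + 0.94x → x* = 12.9511.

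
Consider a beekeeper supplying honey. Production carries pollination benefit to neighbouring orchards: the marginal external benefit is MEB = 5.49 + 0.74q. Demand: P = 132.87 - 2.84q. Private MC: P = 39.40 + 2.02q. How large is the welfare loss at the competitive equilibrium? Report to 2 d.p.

Market equilibrium (private): 39.40 + 2.02q = 132.87 - 2.84q → q_m = 19.2325.
Social marginal cost = private MC − MEB = 33.91 + 1.28q.
Set SMC = demand: 33.91 + 1.28q = 132.87 - 2.84q → q* = 24.0194.
Between q* and q_m the wedge demand − SMC runs linearly from 0 to MEB(q_m), so the loss is a triangle.
DWL = ½ × 4.7869 × 19.7221 = 47.2039.

DWL = 47.20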